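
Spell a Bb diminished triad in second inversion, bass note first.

Spelling Bb diminished: Bb–Db–Fb. In second inversion the fifth is bass, giving Fb, Bb, Db from the bottom.

Fb, Bb, Db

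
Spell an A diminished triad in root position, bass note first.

A, C, Eb

A diminished is A–C–Eb. Root position puts the root (A) in the bass, with the remaining tones above: A, C, Eb.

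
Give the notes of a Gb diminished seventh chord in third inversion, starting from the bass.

The chord tones are Gb–Bbb–Dbb–Fbb. With the seventh (Fbb) lowest for third inversion: Fbb, Gb, Bbb, Dbb.

Fbb, Gb, Bbb, Dbb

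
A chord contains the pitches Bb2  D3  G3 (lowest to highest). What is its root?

G

The distinct letter names are Bb, D, G. Arranged as a stack of thirds they read G–Bb–D, so G is the root (a G minor triad).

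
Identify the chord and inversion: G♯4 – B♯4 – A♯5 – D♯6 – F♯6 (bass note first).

The distinct note names are G#, B#, A#, D#, F#. Stacked in thirds they read G#–B#–D#–F#–A#, which is a dominant ninth chord on G#.
The lowest note is G#, the root of the chord, so this is root position.

G# dominant ninth, root position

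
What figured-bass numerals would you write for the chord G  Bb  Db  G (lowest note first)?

5/3

The notes G, Bb, Db stack in thirds as G–Bb–Db — a G diminished triad. The bass G is the root, so this is root position: figured 5/3.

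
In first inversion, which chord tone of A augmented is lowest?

C#

In first inversion the third is lowest. For A augmented (A–C#–E#) that is C#.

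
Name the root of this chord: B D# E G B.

B, D#, E, G are the tones of an E minor-major seventh chord (E–G–B–D#), making E the root.

E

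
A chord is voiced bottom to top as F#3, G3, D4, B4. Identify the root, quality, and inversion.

Reducing to letter names: F#, G, D, B. These stack in thirds as G–B–D–F# — a G major seventh chord.
With the seventh (F#) in the bass, the chord is in third inversion (figured bass 4/2).

G major seventh, third inversion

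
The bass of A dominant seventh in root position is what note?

In root position the root is lowest. For A dominant seventh (A–C#–E–G) that is A.

A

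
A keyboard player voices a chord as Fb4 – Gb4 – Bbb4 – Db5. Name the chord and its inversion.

The pitch classes Fb, Gb, Bbb, Db arrange in thirds as Gb–Bbb–Db–Fb: a Gb minor seventh chord.
With the seventh (Fb) in the bass, the chord is in third inversion (figured bass 4/2).

Gb minor seventh, third inversion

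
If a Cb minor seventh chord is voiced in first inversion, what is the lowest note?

The third of Cb minor seventh (Cb–Ebb–Gb–Bbb) is Ebb; that is the bass in first inversion.

Ebb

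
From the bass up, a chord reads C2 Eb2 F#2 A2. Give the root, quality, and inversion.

Reducing to letter names: C, Eb, F#, A. These stack in thirds as F#–A–C–Eb — an F# diminished seventh chord.
With the fifth (C) in the bass, the chord is in second inversion (figured bass 4/3).

F# diminished seventh, second inversion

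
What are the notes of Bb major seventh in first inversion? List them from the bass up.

D, F, A, Bb

Bb major seventh is Bb–D–F–A. First inversion puts the third (D) in the bass, with the remaining tones above: D, F, A, Bb.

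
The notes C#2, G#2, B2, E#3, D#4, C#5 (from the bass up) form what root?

Reordering C#, G#, B, E#, D# into stacked thirds gives C#–E#–G#–B–D#; the bottom of that stack, C#, is the root.

C#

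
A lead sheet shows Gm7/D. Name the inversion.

second inversion

Gm7/D means G minor seventh with D in the bass. D is the fifth of G minor seventh (G–Bb–D–F), so this is second inversion.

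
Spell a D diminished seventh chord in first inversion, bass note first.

F, Ab, Cb, D

Spelling D diminished seventh: D–F–Ab–Cb. In first inversion the third is bass, giving F, Ab, Cb, D from the bottom.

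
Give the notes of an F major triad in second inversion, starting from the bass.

C, F, A

F major is F–A–C. Second inversion puts the fifth (C) in the bass, with the remaining tones above: C, F, A.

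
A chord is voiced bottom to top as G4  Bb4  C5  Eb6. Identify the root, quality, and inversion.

The pitch classes G, Bb, C, Eb arrange in thirds as C–Eb–G–Bb: a C minor seventh chord.
With the fifth (G) in the bass, the chord is in second inversion (figured bass 4/3).

C minor seventh, second inversion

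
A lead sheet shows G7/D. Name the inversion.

G7/D means G dominant seventh with D in the bass. D is the fifth of G dominant seventh (G–B–D–F), so this is second inversion.

second inversion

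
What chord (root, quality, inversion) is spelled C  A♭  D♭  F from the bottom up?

The distinct note names are C, Ab, Db, F. Stacked in thirds they read Db–F–Ab–C, which is a major seventh chord on Db.
C is the seventh of Db major seventh; seventh in the bass means third inversion (figured bass 4/2).

Db major seventh, third inversion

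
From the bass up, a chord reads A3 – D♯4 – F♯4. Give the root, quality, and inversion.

The pitch classes A, D#, F# arrange in thirds as D#–F#–A: a D# diminished triad.
With the fifth (A) in the bass, the chord is in second inversion (figured bass 6/4).

D# diminished, second inversion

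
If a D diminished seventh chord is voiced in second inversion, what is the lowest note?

Ab

In second inversion the fifth is lowest. For D diminished seventh (D–F–Ab–Cb) that is Ab.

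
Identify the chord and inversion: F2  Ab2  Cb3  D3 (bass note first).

D diminished seventh, first inversion

Reducing to letter names: F, Ab, Cb, D. These stack in thirds as D–F–Ab–Cb — a D diminished seventh chord.
The lowest note is F, the third of the chord, so this is first inversion (figured bass 6/5).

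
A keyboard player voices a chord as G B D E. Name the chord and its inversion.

The pitch classes G, B, D, E arrange in thirds as E–G–B–D: an E minor seventh chord.
G is the third of E minor seventh; third in the bass means first inversion (figured bass 6/5).

E minor seventh, first inversion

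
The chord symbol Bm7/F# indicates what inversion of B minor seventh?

Bm7/F# means B minor seventh with F# in the bass. F# is the fifth of B minor seventh (B–D–F#–A), so this is second inversion.

second inversion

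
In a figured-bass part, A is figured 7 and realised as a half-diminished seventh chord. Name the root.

A

The figures 7 mean the root of the chord is in the bass. If A is the root of a half-diminished seventh chord, the root is A (chord tones A–C–Eb–G).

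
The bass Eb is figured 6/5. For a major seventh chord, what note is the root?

The figures 6/5 mean the third of the chord is in the bass. If Eb is the third of a major seventh chord, the root is Cb (chord tones Cb–Eb–Gb–Bb).

Cb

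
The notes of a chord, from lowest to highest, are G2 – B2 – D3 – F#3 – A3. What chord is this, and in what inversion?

Reducing to letter names: G, B, D, F#, A. These stack in thirds as G–B–D–F#–A — a G major ninth chord.
With the root (G) in the bass, the chord is in root position.

G major ninth, root position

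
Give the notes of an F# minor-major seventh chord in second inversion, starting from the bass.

F# minor-major seventh is F#–A–C#–E#. Second inversion puts the fifth (C#) in the bass, with the remaining tones above: C#, E#, F#, A.

C#, E#, F#, A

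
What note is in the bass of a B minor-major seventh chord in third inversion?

A#

In third inversion the seventh is lowest. For B minor-major seventh (B–D–F#–A#) that is A#.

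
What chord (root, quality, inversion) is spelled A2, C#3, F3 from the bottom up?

F augmented, first inversion

The distinct note names are A, C#, F. Stacked in thirds they read F–A–C#, which is an augmented triad on F.
A is the third of F augmented; third in the bass means first inversion (figured bass 6).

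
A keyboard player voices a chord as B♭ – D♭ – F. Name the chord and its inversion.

The distinct note names are Bb, Db, F. Stacked in thirds they read Bb–Db–F, which is a minor triad on Bb.
Bb is the root of Bb minor; root in the bass means root position (figured bass 5/3).

Bb minor, root position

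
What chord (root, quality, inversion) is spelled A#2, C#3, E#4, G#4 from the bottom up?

A# minor seventh, root position

The pitch classes A#, C#, E#, G# arrange in thirds as A#–C#–E#–G#: an A# minor seventh chord.
A# is the root of A# minor seventh; root in the bass means root position (figured bass 7).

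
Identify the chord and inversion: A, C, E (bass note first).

A minor, root position

Reducing to letter names: A, C, E. These stack in thirds as A–C–E — an A minor triad.
A is the root of A minor; root in the bass means root position (figured bass 5/3).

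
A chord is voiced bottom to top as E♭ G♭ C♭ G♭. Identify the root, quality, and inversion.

The distinct note names are Eb, Gb, Cb. Stacked in thirds they read Cb–Eb–Gb, which is a major triad on Cb.
The lowest note is Eb, the third of the chord, so this is first inversion (figured bass 6).

Cb major, first inversion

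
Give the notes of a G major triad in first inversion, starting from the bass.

The chord tones are G–B–D. With the third (B) lowest for first inversion: B, D, G.

B, D, G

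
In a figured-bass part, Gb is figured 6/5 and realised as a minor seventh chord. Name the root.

Eb

The figures 6/5 mean the third of the chord is in the bass. If Gb is the third of a minor seventh chord, the root is Eb (chord tones Eb–Gb–Bb–Db).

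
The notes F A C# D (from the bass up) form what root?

D

The distinct letter names are F, A, C#, D. Arranged as a stack of thirds they read D–F–A–C#, so D is the root (a D minor-major seventh chord).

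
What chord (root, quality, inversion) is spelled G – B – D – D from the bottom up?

The distinct note names are G, B, D. Stacked in thirds they read G–B–D, which is a major triad on G.
G is the root of G major; root in the bass means root position (figured bass 5/3).

G major, root position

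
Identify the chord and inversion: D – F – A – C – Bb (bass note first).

Bb major ninth, first inversion

The pitch classes D, F, A, C, Bb arrange in thirds as Bb–D–F–A–C: a Bb major ninth chord.
The lowest note is D, the third of the chord, so this is first inversion.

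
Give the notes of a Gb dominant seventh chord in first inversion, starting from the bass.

Spelling Gb dominant seventh: Gb–Bb–Db–Fb. In first inversion the third is bass, giving Bb, Db, Fb, Gb from the bottom.

Bb, Db, Fb, Gb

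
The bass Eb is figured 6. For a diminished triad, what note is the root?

C

The figures 6 mean the third of the chord is in the bass. If Eb is the third of a diminished triad, the root is C (chord tones C–Eb–Gb).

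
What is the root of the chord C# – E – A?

A

Reordering C#, E, A into stacked thirds gives A–C#–E; the bottom of that stack, A, is the root.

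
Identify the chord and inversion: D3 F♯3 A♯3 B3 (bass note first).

B minor-major seventh, first inversion

The distinct note names are D, F#, A#, B. Stacked in thirds they read B–D–F#–A#, which is a minor-major seventh chord on B.
The lowest note is D, the third of the chord, so this is first inversion (figured bass 6/5).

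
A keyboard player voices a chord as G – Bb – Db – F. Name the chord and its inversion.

The distinct note names are G, Bb, Db, F. Stacked in thirds they read G–Bb–Db–F, which is a half-diminished seventh chord on G.
The lowest note is G, the root of the chord, so this is root position (figured bass 7).

G half-diminished seventh, root position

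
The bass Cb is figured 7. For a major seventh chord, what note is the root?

The figures 7 mean the root of the chord is in the bass. If Cb is the root of a major seventh chord, the root is Cb (chord tones Cb–Eb–Gb–Bb).

Cb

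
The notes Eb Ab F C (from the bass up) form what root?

Eb, Ab, F, C are the tones of an F minor seventh chord (F–Ab–C–Eb), making F the root.

F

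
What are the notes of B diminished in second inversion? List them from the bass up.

The chord tones are B–D–F. With the fifth (F) lowest for second inversion: F, B, D.

F, B, D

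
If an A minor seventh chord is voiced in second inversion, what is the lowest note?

A minor seventh is A–C–E–G. Second inversion places the fifth in the bass: E.

E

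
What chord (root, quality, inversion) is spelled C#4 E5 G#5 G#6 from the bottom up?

Reducing to letter names: C#, E, G#. These stack in thirds as C#–E–G# — a C# minor triad.
The lowest note is C#, the root of the chord, so this is root position (figured bass 5/3).

C# minor, root position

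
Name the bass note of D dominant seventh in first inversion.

F#

The third of D dominant seventh (D–F#–A–C) is F#; that is the bass in first inversion.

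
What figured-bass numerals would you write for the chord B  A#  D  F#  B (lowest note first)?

The notes B, A#, D, F# stack in thirds as B–D–F#–A# — a B minor-major seventh chord. The bass B is the root, so this is root position: figured 7.

7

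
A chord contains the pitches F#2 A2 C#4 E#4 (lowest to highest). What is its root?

The distinct letter names are F#, A, C#, E#. Arranged as a stack of thirds they read F#–A–C#–E#, so F# is the root (an F# minor-major seventh chord).

F#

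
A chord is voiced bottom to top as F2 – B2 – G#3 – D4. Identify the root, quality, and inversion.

The pitch classes F, B, G#, D arrange in thirds as G#–B–D–F: a G# diminished seventh chord.
The lowest note is F, the seventh of the chord, so this is third inversion (figured bass 4/2).

G# diminished seventh, third inversion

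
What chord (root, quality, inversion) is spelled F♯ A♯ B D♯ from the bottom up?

Reducing to letter names: F#, A#, B, D#. These stack in thirds as B–D#–F#–A# — a B major seventh chord.
With the fifth (F#) in the bass, the chord is in second inversion (figured bass 4/3).

B major seventh, second inversion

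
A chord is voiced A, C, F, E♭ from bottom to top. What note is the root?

The distinct letter names are A, C, F, Eb. Arranged as a stack of thirds they read F–A–C–Eb, so F is the root (an F dominant seventh chord).

F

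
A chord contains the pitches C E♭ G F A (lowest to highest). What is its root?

Reordering C, Eb, G, F, A into stacked thirds gives F–A–C–Eb–G; the bottom of that stack, F, is the root.

F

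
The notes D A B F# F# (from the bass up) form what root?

The distinct letter names are D, A, B, F#. Arranged as a stack of thirds they read B–D–F#–A, so B is the root (a B minor seventh chord).

B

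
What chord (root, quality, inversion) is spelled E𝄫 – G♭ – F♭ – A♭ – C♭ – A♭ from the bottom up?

The pitch classes Ebb, Gb, Fb, Ab, Cb arrange in thirds as Fb–Ab–Cb–Ebb–Gb: an Fb dominant ninth chord.
Ebb is the seventh of Fb dominant ninth; seventh in the bass means third inversion.

Fb dominant ninth, third inversion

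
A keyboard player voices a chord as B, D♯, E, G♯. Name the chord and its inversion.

E major seventh, second inversion

The distinct note names are B, D#, E, G#. Stacked in thirds they read E–G#–B–D#, which is a major seventh chord on E.
B is the fifth of E major seventh; fifth in the bass means second inversion (figured bass 4/3).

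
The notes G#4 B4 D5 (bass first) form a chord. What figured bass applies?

The notes G#, B, D stack in thirds as G#–B–D — a G# diminished triad. The bass G# is the root, so this is root position: figured 5/3.

5/3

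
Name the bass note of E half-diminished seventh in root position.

E half-diminished seventh is E–G–Bb–D. Root position places the root in the bass: E.

E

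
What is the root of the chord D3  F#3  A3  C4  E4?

D, F#, A, C, E are the tones of a D dominant ninth chord (D–F#–A–C–E), making D the root.

D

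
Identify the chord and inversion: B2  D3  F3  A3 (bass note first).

The pitch classes B, D, F, A arrange in thirds as B–D–F–A: a B half-diminished seventh chord.
With the root (B) in the bass, the chord is in root position (figured bass 7).

B half-diminished seventh, root position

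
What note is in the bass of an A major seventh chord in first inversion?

The third of A major seventh (A–C#–E–G#) is C#; that is the bass in first inversion.

C#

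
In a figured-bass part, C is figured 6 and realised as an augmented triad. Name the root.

The figures 6 mean the third of the chord is in the bass. If C is the third of an augmented triad, the root is Ab (chord tones Ab–C–E).

Ab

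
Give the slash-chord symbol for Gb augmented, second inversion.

Gbaug/D

Second inversion of Gb augmented has the fifth (D) in the bass. As a slash chord: Gbaug/D.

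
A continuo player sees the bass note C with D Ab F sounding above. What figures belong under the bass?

The notes C, D, Ab, F stack in thirds as D–F–Ab–C — a D half-diminished seventh chord. The bass C is the seventh, so this is third inversion: figured 4/2.

4/2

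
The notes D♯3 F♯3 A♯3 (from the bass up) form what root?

D#

The distinct letter names are D#, F#, A#. Arranged as a stack of thirds they read D#–F#–A#, so D# is the root (a D# minor triad).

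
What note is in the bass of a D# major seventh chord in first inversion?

In first inversion the third is lowest. For D# major seventh (D#–F##–A#–C##) that is F##.

F##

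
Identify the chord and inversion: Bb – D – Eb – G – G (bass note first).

Eb major seventh, second inversion

Reducing to letter names: Bb, D, Eb, G. These stack in thirds as Eb–G–Bb–D — an Eb major seventh chord.
With the fifth (Bb) in the bass, the chord is in second inversion (figured bass 4/3).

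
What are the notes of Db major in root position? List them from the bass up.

The chord tones are Db–F–Ab. With the root (Db) lowest for root position: Db, F, Ab.

Db, F, Ab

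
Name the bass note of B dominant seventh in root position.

In root position the root is lowest. For B dominant seventh (B–D#–F#–A) that is B.

B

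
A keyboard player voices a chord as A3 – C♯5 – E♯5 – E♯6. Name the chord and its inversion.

A augmented, root position

The distinct note names are A, C#, E#. Stacked in thirds they read A–C#–E#, which is an augmented triad on A.
With the root (A) in the bass, the chord is in root position (figured bass 5/3).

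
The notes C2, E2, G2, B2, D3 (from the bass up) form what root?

C, E, G, B, D are the tones of a C major ninth chord (C–E–G–B–D), making C the root.

C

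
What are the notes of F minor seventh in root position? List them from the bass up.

Spelling F minor seventh: F–Ab–C–Eb. In root position the root is bass, giving F, Ab, C, Eb from the bottom.

F, Ab, C, Eb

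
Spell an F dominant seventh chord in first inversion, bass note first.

The chord tones are F–A–C–Eb. With the third (A) lowest for first inversion: A, C, Eb, F.

A, C, Eb, F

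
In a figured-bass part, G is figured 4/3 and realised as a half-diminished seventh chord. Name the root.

The figures 4/3 mean the fifth of the chord is in the bass. If G is the fifth of a half-diminished seventh chord, the root is C# (chord tones C#–E–G–B).

C#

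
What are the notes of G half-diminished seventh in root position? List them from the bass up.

Spelling G half-diminished seventh: G–Bb–Db–F. In root position the root is bass, giving G, Bb, Db, F from the bottom.

G, Bb, Db, F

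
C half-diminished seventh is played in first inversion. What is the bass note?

Eb

C half-diminished seventh is C–Eb–Gb–Bb. First inversion places the third in the bass: Eb.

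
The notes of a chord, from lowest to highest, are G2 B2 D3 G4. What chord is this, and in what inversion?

The pitch classes G, B, D arrange in thirds as G–B–D: a G major triad.
The lowest note is G, the root of the chord, so this is root position (figured bass 5/3).

G major, root position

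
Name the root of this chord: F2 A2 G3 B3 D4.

G

F, A, G, B, D are the tones of a G dominant ninth chord (G–B–D–F–A), making G the root.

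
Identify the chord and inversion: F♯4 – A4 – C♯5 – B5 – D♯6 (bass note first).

The pitch classes F#, A, C#, B, D# arrange in thirds as B–D#–F#–A–C#: a B dominant ninth chord.
F# is the fifth of B dominant ninth; fifth in the bass means second inversion.

B dominant ninth, second inversion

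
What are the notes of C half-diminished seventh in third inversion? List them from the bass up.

C half-diminished seventh is C–Eb–Gb–Bb. Third inversion puts the seventh (Bb) in the bass, with the remaining tones above: Bb, C, Eb, Gb.

Bb, C, Eb, Gb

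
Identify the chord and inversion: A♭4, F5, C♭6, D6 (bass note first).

D diminished seventh, second inversion

Reducing to letter names: Ab, F, Cb, D. These stack in thirds as D–F–Ab–Cb — a D diminished seventh chord.
The lowest note is Ab, the fifth of the chord, so this is second inversion (figured bass 4/3).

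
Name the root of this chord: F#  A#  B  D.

Reordering F#, A#, B, D into stacked thirds gives B–D–F#–A#; the bottom of that stack, B, is the root.

B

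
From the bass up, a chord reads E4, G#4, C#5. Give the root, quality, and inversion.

C# minor, first inversion

The pitch classes E, G#, C# arrange in thirds as C#–E–G#: a C# minor triad.
With the third (E) in the bass, the chord is in first inversion (figured bass 6).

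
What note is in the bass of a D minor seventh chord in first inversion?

F

D minor seventh is D–F–A–C. First inversion places the third in the bass: F.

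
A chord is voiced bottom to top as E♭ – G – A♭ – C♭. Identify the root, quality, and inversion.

Ab minor-major seventh, second inversion

Reducing to letter names: Eb, G, Ab, Cb. These stack in thirds as Ab–Cb–Eb–G — an Ab minor-major seventh chord.
The lowest note is Eb, the fifth of the chord, so this is second inversion (figured bass 4/3).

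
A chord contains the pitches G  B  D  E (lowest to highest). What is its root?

G, B, D, E are the tones of an E minor seventh chord (E–G–B–D), making E the root.

E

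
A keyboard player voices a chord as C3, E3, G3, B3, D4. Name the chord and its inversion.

C major ninth, root position

Reducing to letter names: C, E, G, B, D. These stack in thirds as C–E–G–B–D — a C major ninth chord.
The lowest note is C, the root of the chord, so this is root position.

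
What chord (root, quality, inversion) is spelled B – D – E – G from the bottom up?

Reducing to letter names: B, D, E, G. These stack in thirds as E–G–B–D — an E minor seventh chord.
The lowest note is B, the fifth of the chord, so this is second inversion (figured bass 4/3).

E minor seventh, second inversion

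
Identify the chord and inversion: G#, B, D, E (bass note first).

E dominant seventh, first inversion

The distinct note names are G#, B, D, E. Stacked in thirds they read E–G#–B–D, which is a dominant seventh chord on E.
G# is the third of E dominant seventh; third in the bass means first inversion (figured bass 6/5).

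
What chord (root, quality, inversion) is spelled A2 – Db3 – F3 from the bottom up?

Reducing to letter names: A, Db, F. These stack in thirds as Db–F–A — a Db augmented triad.
The lowest note is A, the fifth of the chord, so this is second inversion (figured bass 6/4).

Db augmented, second inversion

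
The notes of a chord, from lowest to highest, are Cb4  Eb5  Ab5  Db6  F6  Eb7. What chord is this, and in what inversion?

Db dominant ninth, third inversion

Reducing to letter names: Cb, Eb, Ab, Db, F. These stack in thirds as Db–F–Ab–Cb–Eb — a Db dominant ninth chord.
With the seventh (Cb) in the bass, the chord is in third inversion.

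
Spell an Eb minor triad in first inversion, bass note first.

Spelling Eb minor: Eb–Gb–Bb. In first inversion the third is bass, giving Gb, Bb, Eb from the bottom.

Gb, Bb, Eb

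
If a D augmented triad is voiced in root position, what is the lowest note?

D

The root of D augmented (D–F#–A#) is D; that is the bass in root position.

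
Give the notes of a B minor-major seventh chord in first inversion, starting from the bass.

B minor-major seventh is B–D–F#–A#. First inversion puts the third (D) in the bass, with the remaining tones above: D, F#, A#, B.

D, F#, A#, B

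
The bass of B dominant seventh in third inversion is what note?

B dominant seventh is B–D#–F#–A. Third inversion places the seventh in the bass: A.

A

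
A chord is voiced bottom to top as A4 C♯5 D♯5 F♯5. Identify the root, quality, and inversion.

D# half-diminished seventh, second inversion

The distinct note names are A, C#, D#, F#. Stacked in thirds they read D#–F#–A–C#, which is a half-diminished seventh chord on D#.
A is the fifth of D# half-diminished seventh; fifth in the bass means second inversion (figured bass 4/3).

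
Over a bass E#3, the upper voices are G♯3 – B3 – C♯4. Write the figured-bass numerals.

The notes E#, G#, B, C# stack in thirds as C#–E#–G#–B — a C# dominant seventh chord. The bass E# is the third, so this is first inversion: figured 6/5.

6/5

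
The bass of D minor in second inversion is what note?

In second inversion the fifth is lowest. For D minor (D–F–A) that is A.

A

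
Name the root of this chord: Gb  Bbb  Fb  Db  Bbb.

Gb

Reordering Gb, Bbb, Fb, Db into stacked thirds gives Gb–Bbb–Db–Fb; the bottom of that stack, Gb, is the root.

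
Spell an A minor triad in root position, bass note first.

The chord tones are A–C–E. With the root (A) lowest for root position: A, C, E.

A, C, E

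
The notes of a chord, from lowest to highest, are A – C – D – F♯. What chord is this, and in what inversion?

The distinct note names are A, C, D, F#. Stacked in thirds they read D–F#–A–C, which is a dominant seventh chord on D.
A is the fifth of D dominant seventh; fifth in the bass means second inversion (figured bass 4/3).

D dominant seventh, second inversion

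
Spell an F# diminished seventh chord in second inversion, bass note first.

C, Eb, F#, A

Spelling F# diminished seventh: F#–A–C–Eb. In second inversion the fifth is bass, giving C, Eb, F#, A from the bottom.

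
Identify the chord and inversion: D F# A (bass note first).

Reducing to letter names: D, F#, A. These stack in thirds as D–F#–A — a D major triad.
D is the root of D major; root in the bass means root position (figured bass 5/3).

D major, root position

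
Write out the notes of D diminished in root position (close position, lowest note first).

D, F, Ab

D diminished is D–F–Ab. Root position puts the root (D) in the bass, with the remaining tones above: D, F, Ab.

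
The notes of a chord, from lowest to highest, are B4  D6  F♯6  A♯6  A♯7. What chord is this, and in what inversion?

The pitch classes B, D, F#, A# arrange in thirds as B–D–F#–A#: a B minor-major seventh chord.
With the root (B) in the bass, the chord is in root position (figured bass 7).

B minor-major seventh, root position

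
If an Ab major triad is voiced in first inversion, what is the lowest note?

The third of Ab major (Ab–C–Eb) is C; that is the bass in first inversion.

C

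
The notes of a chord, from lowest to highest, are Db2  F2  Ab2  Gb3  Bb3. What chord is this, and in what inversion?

Gb major ninth, second inversion

The pitch classes Db, F, Ab, Gb, Bb arrange in thirds as Gb–Bb–Db–F–Ab: a Gb major ninth chord.
The lowest note is Db, the fifth of the chord, so this is second inversion.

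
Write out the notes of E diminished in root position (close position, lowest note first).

E, G, Bb

The chord tones are E–G–Bb. With the root (E) lowest for root position: E, G, Bb.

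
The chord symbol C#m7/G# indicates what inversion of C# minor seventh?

C#m7/G# means C# minor seventh with G# in the bass. G# is the fifth of C# minor seventh (C#–E–G#–B), so this is second inversion.

second inversion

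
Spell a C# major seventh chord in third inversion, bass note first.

C# major seventh is C#–E#–G#–B#. Third inversion puts the seventh (B#) in the bass, with the remaining tones above: B#, C#, E#, G#.

B#, C#, E#, G#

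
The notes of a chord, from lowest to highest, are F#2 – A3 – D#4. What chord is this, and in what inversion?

The distinct note names are F#, A, D#. Stacked in thirds they read D#–F#–A, which is a diminished triad on D#.
With the third (F#) in the bass, the chord is in first inversion (figured bass 6).

D# diminished, first inversion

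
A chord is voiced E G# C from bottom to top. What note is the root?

The distinct letter names are E, G#, C. Arranged as a stack of thirds they read C–E–G#, so C is the root (a C augmented triad).

C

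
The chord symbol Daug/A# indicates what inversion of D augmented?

second inversion

Daug/A# means D augmented with A# in the bass. A# is the fifth of D augmented (D–F#–A#), so this is second inversion.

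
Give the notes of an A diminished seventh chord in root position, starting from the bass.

A, C, Eb, Gb

The chord tones are A–C–Eb–Gb. With the root (A) lowest for root position: A, C, Eb, Gb.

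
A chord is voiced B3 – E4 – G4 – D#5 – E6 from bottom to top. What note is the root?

The distinct letter names are B, E, G, D#. Arranged as a stack of thirds they read E–G–B–D#, so E is the root (an E minor-major seventh chord).

E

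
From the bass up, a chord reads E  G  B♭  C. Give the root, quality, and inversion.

Reducing to letter names: E, G, Bb, C. These stack in thirds as C–E–G–Bb — a C dominant seventh chord.
With the third (E) in the bass, the chord is in first inversion (figured bass 6/5).

C dominant seventh, first inversion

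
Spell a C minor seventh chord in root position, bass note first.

Spelling C minor seventh: C–Eb–G–Bb. In root position the root is bass, giving C, Eb, G, Bb from the bottom.

C, Eb, G, Bb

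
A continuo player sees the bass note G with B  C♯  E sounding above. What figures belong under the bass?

The notes G, B, C#, E stack in thirds as C#–E–G–B — a C# half-diminished seventh chord. The bass G is the fifth, so this is second inversion: figured 4/3.

4/3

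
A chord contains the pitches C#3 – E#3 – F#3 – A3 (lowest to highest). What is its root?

The distinct letter names are C#, E#, F#, A. Arranged as a stack of thirds they read F#–A–C#–E#, so F# is the root (an F# minor-major seventh chord).

F#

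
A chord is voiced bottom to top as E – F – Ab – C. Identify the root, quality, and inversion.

The pitch classes E, F, Ab, C arrange in thirds as F–Ab–C–E: an F minor-major seventh chord.
E is the seventh of F minor-major seventh; seventh in the bass means third inversion (figured bass 4/2).

F minor-major seventh, third inversion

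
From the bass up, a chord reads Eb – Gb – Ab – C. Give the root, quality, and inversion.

The pitch classes Eb, Gb, Ab, C arrange in thirds as Ab–C–Eb–Gb: an Ab dominant seventh chord.
The lowest note is Eb, the fifth of the chord, so this is second inversion (figured bass 4/3).

Ab dominant seventh, second inversion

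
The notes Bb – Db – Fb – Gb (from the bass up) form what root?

Gb

The distinct letter names are Bb, Db, Fb, Gb. Arranged as a stack of thirds they read Gb–Bb–Db–Fb, so Gb is the root (a Gb dominant seventh chord).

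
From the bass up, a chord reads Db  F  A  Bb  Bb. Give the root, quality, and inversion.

Reducing to letter names: Db, F, A, Bb. These stack in thirds as Bb–Db–F–A — a Bb minor-major seventh chord.
Db is the third of Bb minor-major seventh; third in the bass means first inversion (figured bass 6/5).

Bb minor-major seventh, first inversion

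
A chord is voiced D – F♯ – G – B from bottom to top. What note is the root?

D, F#, G, B are the tones of a G major seventh chord (G–B–D–F#), making G the root.

G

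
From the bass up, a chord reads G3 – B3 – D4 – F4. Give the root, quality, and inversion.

Reducing to letter names: G, B, D, F. These stack in thirds as G–B–D–F — a G dominant seventh chord.
G is the root of G dominant seventh; root in the bass means root position (figured bass 7).

G dominant seventh, root position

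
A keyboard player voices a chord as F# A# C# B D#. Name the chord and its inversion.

B major ninth, second inversion

Reducing to letter names: F#, A#, C#, B, D#. These stack in thirds as B–D#–F#–A#–C# — a B major ninth chord.
F# is the fifth of B major ninth; fifth in the bass means second inversion.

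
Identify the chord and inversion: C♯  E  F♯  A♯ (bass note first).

Reducing to letter names: C#, E, F#, A#. These stack in thirds as F#–A#–C#–E — an F# dominant seventh chord.
C# is the fifth of F# dominant seventh; fifth in the bass means second inversion (figured bass 4/3).

F# dominant seventh, second inversion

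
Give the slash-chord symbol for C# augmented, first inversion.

C#aug/E#

First inversion of C# augmented has the third (E#) in the bass. As a slash chord: C#aug/E#.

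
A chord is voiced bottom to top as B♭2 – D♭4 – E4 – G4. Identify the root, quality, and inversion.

The distinct note names are Bb, Db, E, G. Stacked in thirds they read E–G–Bb–Db, which is a diminished seventh chord on E.
With the fifth (Bb) in the bass, the chord is in second inversion (figured bass 4/3).

E diminished seventh, second inversion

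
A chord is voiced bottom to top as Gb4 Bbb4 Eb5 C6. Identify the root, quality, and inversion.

The distinct note names are Gb, Bbb, Eb, C. Stacked in thirds they read C–Eb–Gb–Bbb, which is a diminished seventh chord on C.
With the fifth (Gb) in the bass, the chord is in second inversion (figured bass 4/3).

C diminished seventh, second inversion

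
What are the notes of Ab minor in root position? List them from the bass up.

Ab, Cb, Eb

Ab minor is Ab–Cb–Eb. Root position puts the root (Ab) in the bass, with the remaining tones above: Ab, Cb, Eb.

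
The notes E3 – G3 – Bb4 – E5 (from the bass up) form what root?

The distinct letter names are E, G, Bb. Arranged as a stack of thirds they read E–G–Bb, so E is the root (an E diminished triad).

E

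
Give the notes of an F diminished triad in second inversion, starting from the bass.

The chord tones are F–Ab–Cb. With the fifth (Cb) lowest for second inversion: Cb, F, Ab.

Cb, F, Ab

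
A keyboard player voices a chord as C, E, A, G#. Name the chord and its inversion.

Reducing to letter names: C, E, A, G#. These stack in thirds as A–C–E–G# — an A minor-major seventh chord.
With the third (C) in the bass, the chord is in first inversion (figured bass 6/5).

A minor-major seventh, first inversion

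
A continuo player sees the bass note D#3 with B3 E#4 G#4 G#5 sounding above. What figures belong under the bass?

4/2

The notes D#, B, E#, G# stack in thirds as E#–G#–B–D# — an E# half-diminished seventh chord. The bass D# is the seventh, so this is third inversion: figured 4/2.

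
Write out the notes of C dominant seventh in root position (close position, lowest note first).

C dominant seventh is C–E–G–Bb. Root position puts the root (C) in the bass, with the remaining tones above: C, E, G, Bb.

C, E, G, Bb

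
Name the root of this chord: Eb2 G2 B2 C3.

C

Reordering Eb, G, B, C into stacked thirds gives C–Eb–G–B; the bottom of that stack, C, is the root.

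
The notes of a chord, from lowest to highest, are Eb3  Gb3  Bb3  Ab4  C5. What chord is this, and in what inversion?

Ab dominant ninth, second inversion

The distinct note names are Eb, Gb, Bb, Ab, C. Stacked in thirds they read Ab–C–Eb–Gb–Bb, which is a dominant ninth chord on Ab.
Eb is the fifth of Ab dominant ninth; fifth in the bass means second inversion.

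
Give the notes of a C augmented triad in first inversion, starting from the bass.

The chord tones are C–E–G#. With the third (E) lowest for first inversion: E, G#, C.

E, G#, C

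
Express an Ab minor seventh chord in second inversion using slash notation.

Abm7/Eb

Second inversion of Ab minor seventh has the fifth (Eb) in the bass. As a slash chord: Abm7/Eb.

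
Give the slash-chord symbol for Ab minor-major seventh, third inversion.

Third inversion of Ab minor-major seventh has the seventh (G) in the bass. As a slash chord: Abm(maj7)/G.

Abm(maj7)/G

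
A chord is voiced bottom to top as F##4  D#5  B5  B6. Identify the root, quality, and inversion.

B augmented, second inversion

The pitch classes F##, D#, B arrange in thirds as B–D#–F##: a B augmented triad.
F## is the fifth of B augmented; fifth in the bass means second inversion (figured bass 6/4).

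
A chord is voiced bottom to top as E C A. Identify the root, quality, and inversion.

The pitch classes E, C, A arrange in thirds as A–C–E: an A minor triad.
With the fifth (E) in the bass, the chord is in second inversion (figured bass 6/4).

A minor, second inversion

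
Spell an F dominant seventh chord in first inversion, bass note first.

A, C, Eb, F

Spelling F dominant seventh: F–A–C–Eb. In first inversion the third is bass, giving A, C, Eb, F from the bottom.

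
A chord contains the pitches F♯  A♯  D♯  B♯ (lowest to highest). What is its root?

F#, A#, D#, B# are the tones of a B# half-diminished seventh chord (B#–D#–F#–A#), making B# the root.

B#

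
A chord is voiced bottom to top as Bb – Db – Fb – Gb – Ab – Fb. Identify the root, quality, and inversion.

Gb dominant ninth, first inversion

Reducing to letter names: Bb, Db, Fb, Gb, Ab. These stack in thirds as Gb–Bb–Db–Fb–Ab — a Gb dominant ninth chord.
The lowest note is Bb, the third of the chord, so this is first inversion.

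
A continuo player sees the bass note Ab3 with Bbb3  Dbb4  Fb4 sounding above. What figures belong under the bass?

The notes Ab, Bbb, Dbb, Fb stack in thirds as Bbb–Dbb–Fb–Ab — a Bbb minor-major seventh chord. The bass Ab is the seventh, so this is third inversion: figured 4/2.

4/2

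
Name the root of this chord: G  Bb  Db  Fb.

The distinct letter names are G, Bb, Db, Fb. Arranged as a stack of thirds they read G–Bb–Db–Fb, so G is the root (a G diminished seventh chord).

G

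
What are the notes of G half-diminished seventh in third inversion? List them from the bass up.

The chord tones are G–Bb–Db–F. With the seventh (F) lowest for third inversion: F, G, Bb, Db.

F, G, Bb, Db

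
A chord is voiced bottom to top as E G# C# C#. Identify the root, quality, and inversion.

The pitch classes E, G#, C# arrange in thirds as C#–E–G#: a C# minor triad.
The lowest note is E, the third of the chord, so this is first inversion (figured bass 6).

C# minor, first inversion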